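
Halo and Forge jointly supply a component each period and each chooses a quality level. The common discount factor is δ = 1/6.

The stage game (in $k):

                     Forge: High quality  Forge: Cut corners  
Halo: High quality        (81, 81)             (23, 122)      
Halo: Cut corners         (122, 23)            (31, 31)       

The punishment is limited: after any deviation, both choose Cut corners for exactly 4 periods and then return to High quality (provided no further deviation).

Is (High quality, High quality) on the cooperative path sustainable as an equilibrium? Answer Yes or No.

No

A one-shot deviation gives 122 now, then 31 for 4 periods, then back to 81.
Gain from deviating: (122−81) today; loss: (81−31) in each of the next 4 periods.
No-deviation condition: (81−31)(δ+…+δ^4) ≥ 122−81, i.e. δ+…+δ^4 ≥ 41/50.
At δ = 1/6: δ+…+δ^4 = 0.1998 < 0.8200.
So cooperation is not sustainable.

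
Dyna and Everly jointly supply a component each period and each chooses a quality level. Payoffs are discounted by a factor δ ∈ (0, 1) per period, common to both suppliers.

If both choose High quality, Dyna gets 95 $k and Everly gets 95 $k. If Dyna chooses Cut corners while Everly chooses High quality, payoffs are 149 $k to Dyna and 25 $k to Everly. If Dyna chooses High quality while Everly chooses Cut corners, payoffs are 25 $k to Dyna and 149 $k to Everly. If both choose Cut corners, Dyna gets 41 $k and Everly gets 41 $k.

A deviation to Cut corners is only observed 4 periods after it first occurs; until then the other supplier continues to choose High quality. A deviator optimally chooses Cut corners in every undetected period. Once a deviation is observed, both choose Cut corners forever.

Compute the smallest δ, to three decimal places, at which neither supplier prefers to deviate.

A deviator earns 149 for 4 periods, then 41 forever; cooperating earns 95 forever. Multiplying the IC by (1−δ):
95 ≥ 149(1−δ^4) + 41δ^4, so 108·δ^4 ≥ 54 and δ^4 ≥ 1/2.
δ ≥ (1/2)^(1/4) ≈ 0.841.

0.841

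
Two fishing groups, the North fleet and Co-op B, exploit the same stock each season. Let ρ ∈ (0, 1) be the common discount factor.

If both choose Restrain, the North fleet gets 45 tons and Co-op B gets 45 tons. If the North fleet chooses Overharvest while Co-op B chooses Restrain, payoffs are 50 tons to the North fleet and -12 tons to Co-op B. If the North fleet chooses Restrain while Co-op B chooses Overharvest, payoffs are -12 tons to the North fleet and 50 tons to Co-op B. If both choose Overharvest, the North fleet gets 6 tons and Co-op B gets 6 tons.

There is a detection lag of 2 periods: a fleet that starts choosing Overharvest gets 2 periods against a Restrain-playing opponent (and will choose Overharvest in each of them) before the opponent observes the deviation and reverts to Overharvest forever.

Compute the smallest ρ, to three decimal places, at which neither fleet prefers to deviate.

0.337

A deviator earns 50 for 2 periods, then 6 forever; cooperating earns 45 forever. Multiplying the IC by (1−ρ):
45 ≥ 50(1−ρ^2) + 6ρ^2, so 44·ρ^2 ≥ 5 and ρ^2 ≥ 5/44.
ρ ≥ (5/44)^(1/2) ≈ 0.337.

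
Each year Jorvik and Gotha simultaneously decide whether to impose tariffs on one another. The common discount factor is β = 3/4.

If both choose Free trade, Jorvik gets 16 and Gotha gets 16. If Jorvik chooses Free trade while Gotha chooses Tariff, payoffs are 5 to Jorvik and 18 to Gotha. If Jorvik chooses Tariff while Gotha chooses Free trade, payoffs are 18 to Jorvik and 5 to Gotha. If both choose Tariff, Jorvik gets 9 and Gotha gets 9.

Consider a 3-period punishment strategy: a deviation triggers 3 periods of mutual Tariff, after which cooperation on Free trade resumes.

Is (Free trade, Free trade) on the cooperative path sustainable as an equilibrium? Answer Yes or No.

Comparing payoff streams over the 4 periods until play realigns: cooperate → 16(1+β+…+β^3); deviate → 18 + 9(β+…+β^3).
Cooperation is sustained iff (16−9)(β+…+β^3) ≥ 18−16.
β+…+β^3 = 3/4·(1−(3/4)^3)/(1−3/4) = 1.7344, and (18−16)/(16−9) = 0.2857.
1.7344 ≥ 0.2857, so cooperation is sustainable.

Yes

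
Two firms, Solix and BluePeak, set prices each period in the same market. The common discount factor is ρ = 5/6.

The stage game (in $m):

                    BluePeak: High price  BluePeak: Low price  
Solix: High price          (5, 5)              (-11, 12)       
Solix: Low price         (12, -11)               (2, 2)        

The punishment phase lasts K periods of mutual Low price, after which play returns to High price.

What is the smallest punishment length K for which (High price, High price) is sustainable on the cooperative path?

No profitable deviation requires (5−2)(ρ+…+ρ^K) ≥ 12−5, i.e. ρ+…+ρ^K ≥ 7/3 ≈ 2.3333.
With ρ = 5/6, the partial sums are K=1: 0.8333, K=2: 1.5278, K=3: 2.1065, K=4: 2.5887.
K = 4 is the first length at which the sum reaches 2.3333.

4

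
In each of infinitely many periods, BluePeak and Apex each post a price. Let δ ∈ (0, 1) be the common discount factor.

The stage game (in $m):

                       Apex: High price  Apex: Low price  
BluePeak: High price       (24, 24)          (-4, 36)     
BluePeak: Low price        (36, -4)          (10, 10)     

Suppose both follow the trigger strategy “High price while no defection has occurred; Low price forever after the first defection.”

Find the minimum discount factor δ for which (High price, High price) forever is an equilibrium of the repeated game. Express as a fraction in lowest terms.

6/13

Under grim trigger the critical discount factor is (T−C)/(T−P) with T = 36, C = 24, P = 10.
δ* = (36−24)/(36−10) = 12/26 = 6/13.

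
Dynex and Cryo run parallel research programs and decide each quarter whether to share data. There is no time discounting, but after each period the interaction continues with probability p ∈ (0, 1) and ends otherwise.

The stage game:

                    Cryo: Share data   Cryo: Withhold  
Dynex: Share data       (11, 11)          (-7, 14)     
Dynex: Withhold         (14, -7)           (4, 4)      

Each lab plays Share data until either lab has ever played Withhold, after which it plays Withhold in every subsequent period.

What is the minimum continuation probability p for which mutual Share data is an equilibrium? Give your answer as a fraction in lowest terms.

Expected cooperation value is 11 + p·11 + p²·11 + … = 11/(1−p); deviation gives 14 + p·4/(1−p).
11 ≥ 14(1−p) + 4p ⇒ 10p ≥ 3 ⇒ p ≥ 3/10.

3/10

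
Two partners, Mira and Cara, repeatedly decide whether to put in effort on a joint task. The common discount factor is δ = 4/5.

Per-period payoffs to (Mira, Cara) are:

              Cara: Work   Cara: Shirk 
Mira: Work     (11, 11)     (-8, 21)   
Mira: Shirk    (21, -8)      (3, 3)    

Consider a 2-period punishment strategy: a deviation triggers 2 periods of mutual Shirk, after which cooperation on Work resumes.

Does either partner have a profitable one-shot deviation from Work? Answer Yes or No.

Comparing payoff streams over the 3 periods until play realigns: cooperate → 11(1+δ+…+δ^2); deviate → 21 + 3(δ+…+δ^2).
Cooperation is sustained iff (11−3)(δ+…+δ^2) ≥ 21−11.
δ+…+δ^2 = 4/5·(1−(4/5)^2)/(1−4/5) = 1.4400, and (21−11)/(11−3) = 1.2500.
1.4400 ≥ 1.2500, so cooperation is sustainable.

No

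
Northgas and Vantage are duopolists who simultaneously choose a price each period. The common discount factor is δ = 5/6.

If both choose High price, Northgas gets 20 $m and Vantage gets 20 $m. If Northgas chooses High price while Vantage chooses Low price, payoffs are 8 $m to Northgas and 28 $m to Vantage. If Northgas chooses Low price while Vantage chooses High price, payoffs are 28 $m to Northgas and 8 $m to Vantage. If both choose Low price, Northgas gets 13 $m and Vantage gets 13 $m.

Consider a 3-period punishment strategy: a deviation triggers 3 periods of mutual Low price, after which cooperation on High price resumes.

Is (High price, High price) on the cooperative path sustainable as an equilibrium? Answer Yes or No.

Yes

Comparing payoff streams over the 4 periods until play realigns: cooperate → 20(1+δ+…+δ^3); deviate → 28 + 13(δ+…+δ^3).
Cooperation is sustained iff (20−13)(δ+…+δ^3) ≥ 28−20.
δ+…+δ^3 = 5/6·(1−(5/6)^3)/(1−5/6) = 2.1065, and (28−20)/(20−13) = 1.1429.
2.1065 ≥ 1.1429, so cooperation is sustainable.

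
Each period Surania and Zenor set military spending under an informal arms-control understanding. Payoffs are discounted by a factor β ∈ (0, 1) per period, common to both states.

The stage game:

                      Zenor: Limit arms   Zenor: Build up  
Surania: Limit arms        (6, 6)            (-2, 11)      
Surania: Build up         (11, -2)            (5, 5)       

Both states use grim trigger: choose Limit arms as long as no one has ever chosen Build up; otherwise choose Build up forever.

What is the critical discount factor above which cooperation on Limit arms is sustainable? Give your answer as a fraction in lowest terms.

5/6

Under grim trigger the critical discount factor is (T−C)/(T−P) with T = 11, C = 6, P = 5.
β* = (11−6)/(11−5) = 5/6.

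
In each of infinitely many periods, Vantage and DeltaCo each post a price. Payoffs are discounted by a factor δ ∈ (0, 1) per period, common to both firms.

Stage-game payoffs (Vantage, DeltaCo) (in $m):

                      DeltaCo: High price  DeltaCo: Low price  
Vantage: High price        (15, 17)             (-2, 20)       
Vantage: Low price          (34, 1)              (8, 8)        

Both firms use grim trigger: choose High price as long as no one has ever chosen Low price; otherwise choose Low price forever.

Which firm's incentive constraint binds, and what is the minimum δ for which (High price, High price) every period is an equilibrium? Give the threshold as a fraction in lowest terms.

Vantage; δ ≥ 19/26

For Vantage: deviation gain 34−15 = 19, per-period punishment loss 15−8 = 7. IC gives δ ≥ 19/26.
For DeltaCo: gain 3, loss 9 per period, so δ ≥ 3/12 = 1/4.
The tighter constraint is Vantage's, so cooperation needs δ ≥ 19/26.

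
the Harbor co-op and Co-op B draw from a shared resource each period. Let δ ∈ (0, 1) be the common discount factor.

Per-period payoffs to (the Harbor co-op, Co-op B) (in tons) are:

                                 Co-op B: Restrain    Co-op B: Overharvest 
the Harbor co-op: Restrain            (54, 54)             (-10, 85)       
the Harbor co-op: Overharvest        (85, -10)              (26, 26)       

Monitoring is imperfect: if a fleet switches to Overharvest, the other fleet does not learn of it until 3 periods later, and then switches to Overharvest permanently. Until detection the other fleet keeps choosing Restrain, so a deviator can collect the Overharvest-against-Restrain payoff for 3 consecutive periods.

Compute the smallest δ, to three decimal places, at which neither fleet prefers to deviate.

A deviator earns 85 for 3 periods, then 26 forever; cooperating earns 54 forever. Multiplying the IC by (1−δ):
54 ≥ 85(1−δ^3) + 26δ^3, so 59·δ^3 ≥ 31 and δ^3 ≥ 31/59.
δ ≥ (31/59)^(1/3) ≈ 0.807.

0.807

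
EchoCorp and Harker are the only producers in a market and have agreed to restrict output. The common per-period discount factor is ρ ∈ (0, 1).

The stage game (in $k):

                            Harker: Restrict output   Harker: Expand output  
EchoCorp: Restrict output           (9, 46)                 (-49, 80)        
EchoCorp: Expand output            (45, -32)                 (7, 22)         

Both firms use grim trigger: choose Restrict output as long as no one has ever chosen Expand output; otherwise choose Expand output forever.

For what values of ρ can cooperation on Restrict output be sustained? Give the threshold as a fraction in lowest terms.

EchoCorp: cooperation gives 9 each period; deviation gives 45 once then 7 forever.
  9/(1−ρ) ≥ 45 + 7ρ/(1−ρ) ⇒ ρ ≥ 36/38 = 18/19.
Harker: cooperation gives 46 each period; deviation gives 80 once then 22 forever.
  ρ ≥ 34/58 = 17/29.
Both must hold, so the binding constraint is EchoCorp's: ρ ≥ 18/19.

18/19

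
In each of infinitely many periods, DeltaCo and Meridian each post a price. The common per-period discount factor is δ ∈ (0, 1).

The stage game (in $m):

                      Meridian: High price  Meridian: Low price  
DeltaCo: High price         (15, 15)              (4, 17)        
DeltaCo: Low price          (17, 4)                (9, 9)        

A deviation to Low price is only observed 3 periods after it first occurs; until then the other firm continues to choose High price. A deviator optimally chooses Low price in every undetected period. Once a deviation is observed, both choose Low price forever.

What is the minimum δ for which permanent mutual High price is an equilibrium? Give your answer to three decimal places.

0.630

Deviating for the 3 undetected periods gains 17−15 = 2 per period over cooperation, then loses 15−9 = 6 per period forever once punishment starts.
Gain: 2(1 + δ + … + δ^2); loss: 6·δ^3/(1−δ).
No profitable deviation ⇔ 2(1−δ^3) ≤ 6·δ^3, i.e. δ^3 ≥ 2/(2+6) = 1/4.
Hence δ ≥ (1/4)^(1/3) ≈ 0.630.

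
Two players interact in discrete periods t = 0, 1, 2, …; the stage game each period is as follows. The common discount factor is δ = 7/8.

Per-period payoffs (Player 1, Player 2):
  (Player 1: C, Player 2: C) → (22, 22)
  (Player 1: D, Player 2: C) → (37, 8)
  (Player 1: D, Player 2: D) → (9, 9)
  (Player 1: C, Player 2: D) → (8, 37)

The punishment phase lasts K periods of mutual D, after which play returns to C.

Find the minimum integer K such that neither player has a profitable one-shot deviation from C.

2

Need Σ_{k=1}^{K} δ^k ≥ (37−22)/(22−9) = 1.1538 at δ = 7/8.
At K = 1 the sum is 0.8750 < 1.1538; at K = 2 it is 1.6406 ≥ 1.1538.
So the minimum punishment length is K = 2.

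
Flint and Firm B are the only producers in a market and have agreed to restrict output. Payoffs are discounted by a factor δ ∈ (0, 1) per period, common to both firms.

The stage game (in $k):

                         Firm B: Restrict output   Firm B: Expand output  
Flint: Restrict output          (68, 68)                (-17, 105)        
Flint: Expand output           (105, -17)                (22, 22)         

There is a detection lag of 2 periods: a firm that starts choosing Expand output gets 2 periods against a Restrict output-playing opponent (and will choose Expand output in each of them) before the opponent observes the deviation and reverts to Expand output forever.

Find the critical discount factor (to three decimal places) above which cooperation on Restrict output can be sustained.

0.668

Deviating for the 2 undetected periods gains 105−68 = 37 per period over cooperation, then loses 68−22 = 46 per period forever once punishment starts.
Gain: 37(1 + δ + … + δ^1); loss: 46·δ^2/(1−δ).
No profitable deviation ⇔ 37(1−δ^2) ≤ 46·δ^2, i.e. δ^2 ≥ 37/(37+46) = 37/83.
Hence δ ≥ (37/83)^(1/2) ≈ 0.668.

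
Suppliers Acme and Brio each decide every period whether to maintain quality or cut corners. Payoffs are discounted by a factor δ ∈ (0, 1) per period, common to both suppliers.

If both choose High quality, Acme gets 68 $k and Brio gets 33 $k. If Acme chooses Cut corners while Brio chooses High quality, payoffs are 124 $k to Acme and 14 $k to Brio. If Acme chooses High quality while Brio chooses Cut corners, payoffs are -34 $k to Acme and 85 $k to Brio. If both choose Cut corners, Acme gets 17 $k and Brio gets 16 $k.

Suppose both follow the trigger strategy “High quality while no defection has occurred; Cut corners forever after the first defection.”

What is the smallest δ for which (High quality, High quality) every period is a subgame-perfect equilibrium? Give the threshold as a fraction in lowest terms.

For Acme: deviation gain 124−68 = 56, per-period punishment loss 68−17 = 51. IC gives δ ≥ 56/107.
For Brio: gain 52, loss 17 per period, so δ ≥ 52/69.
The tighter constraint is Brio's, so cooperation needs δ ≥ 52/69.

52/69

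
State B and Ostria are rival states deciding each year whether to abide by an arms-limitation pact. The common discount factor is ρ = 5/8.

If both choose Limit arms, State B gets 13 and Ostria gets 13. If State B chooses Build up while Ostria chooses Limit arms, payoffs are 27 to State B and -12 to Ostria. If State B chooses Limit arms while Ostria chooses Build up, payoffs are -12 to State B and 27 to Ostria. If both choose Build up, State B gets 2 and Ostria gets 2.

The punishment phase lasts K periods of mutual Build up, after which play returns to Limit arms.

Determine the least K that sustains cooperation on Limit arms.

4

No profitable deviation requires (13−2)(ρ+…+ρ^K) ≥ 27−13, i.e. ρ+…+ρ^K ≥ 14/11 ≈ 1.2727.
With ρ = 5/8, the partial sums are K=1: 0.6250, K=2: 1.0156, K=3: 1.2598, K=4: 1.4124.
K = 4 is the first length at which the sum reaches 1.2727.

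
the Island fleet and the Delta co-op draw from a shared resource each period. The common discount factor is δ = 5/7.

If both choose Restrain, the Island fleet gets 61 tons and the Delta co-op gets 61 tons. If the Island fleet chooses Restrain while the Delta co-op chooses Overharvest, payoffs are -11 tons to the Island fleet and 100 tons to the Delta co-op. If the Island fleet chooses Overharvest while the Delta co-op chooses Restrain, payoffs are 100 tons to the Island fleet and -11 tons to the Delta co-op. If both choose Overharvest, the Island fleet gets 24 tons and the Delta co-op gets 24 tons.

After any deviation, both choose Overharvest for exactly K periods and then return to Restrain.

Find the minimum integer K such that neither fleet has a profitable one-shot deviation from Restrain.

IC: δ(1−δ^K)/(1−δ) ≥ (100−61)/(61−24) = 39/37.
With δ = 5/7: need 1 − δ^K ≥ 39/37·(1−5/7)/(5/7), i.e. δ^K ≤ 0.5784.
Since (5/7)^1 = 0.7143 and (5/7)^2 = 0.5102, the smallest such K is 2.

2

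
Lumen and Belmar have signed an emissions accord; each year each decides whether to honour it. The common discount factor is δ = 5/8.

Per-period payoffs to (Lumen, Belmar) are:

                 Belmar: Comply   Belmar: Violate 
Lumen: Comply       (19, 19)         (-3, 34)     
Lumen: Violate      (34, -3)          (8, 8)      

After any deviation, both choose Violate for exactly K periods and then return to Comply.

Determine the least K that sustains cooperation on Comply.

4

No profitable deviation requires (19−8)(δ+…+δ^K) ≥ 34−19, i.e. δ+…+δ^K ≥ 15/11 ≈ 1.3636.
With δ = 5/8, the partial sums are K=1: 0.6250, K=2: 1.0156, K=3: 1.2598, K=4: 1.4124.
K = 4 is the first length at which the sum reaches 1.3636.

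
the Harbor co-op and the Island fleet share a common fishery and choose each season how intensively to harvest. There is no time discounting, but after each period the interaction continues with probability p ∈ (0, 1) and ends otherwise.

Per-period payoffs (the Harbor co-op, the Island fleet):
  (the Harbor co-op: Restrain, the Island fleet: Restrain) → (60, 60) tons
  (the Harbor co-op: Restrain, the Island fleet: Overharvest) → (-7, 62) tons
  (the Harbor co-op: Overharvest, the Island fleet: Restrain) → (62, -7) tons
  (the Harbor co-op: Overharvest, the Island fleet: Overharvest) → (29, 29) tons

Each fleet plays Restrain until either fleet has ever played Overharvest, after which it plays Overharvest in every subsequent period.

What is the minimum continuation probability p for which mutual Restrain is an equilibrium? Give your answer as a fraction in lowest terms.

2/33

With no time discounting, the continuation probability p plays the role of the discount factor.
Grim-trigger IC: 60/(1−p) ≥ 62 + 29p/(1−p) ⇒ p ≥ (62−60)/(62−29) = 2/33.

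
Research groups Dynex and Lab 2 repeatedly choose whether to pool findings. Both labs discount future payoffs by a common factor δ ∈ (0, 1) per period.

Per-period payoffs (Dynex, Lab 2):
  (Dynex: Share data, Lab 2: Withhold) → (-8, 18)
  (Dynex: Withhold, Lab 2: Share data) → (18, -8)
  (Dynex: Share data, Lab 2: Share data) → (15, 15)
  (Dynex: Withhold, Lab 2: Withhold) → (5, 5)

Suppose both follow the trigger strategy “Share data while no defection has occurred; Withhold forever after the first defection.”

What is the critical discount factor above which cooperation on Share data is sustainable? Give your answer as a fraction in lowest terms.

15/(1−δ) ≥ 18 + 5δ/(1−δ)
15 ≥ 18 − 13δ
δ ≥ 3/13.

3/13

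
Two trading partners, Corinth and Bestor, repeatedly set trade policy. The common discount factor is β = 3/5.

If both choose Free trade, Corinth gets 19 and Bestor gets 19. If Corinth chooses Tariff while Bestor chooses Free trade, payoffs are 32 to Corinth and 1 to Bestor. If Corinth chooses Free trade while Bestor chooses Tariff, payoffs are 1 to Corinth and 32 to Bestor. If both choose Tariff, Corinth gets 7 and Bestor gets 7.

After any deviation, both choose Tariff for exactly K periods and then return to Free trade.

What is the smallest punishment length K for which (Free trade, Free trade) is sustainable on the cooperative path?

Need Σ_{k=1}^{K} β^k ≥ (32−19)/(19−7) = 1.0833 at β = 3/5.
At K = 2 the sum is 0.9600 < 1.0833; at K = 3 it is 1.1760 ≥ 1.0833.
So the minimum punishment length is K = 3.

3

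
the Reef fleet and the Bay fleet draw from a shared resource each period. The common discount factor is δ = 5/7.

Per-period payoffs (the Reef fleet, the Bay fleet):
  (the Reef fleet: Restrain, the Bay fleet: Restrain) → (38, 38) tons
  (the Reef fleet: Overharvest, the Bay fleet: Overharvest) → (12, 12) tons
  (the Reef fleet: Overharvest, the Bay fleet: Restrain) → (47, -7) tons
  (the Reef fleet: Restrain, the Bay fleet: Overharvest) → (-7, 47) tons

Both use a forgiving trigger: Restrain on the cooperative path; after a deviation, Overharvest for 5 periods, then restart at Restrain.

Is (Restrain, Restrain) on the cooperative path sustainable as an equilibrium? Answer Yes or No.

A one-shot deviation gives 47 now, then 12 for 5 periods, then back to 38.
Gain from deviating: (47−38) today; loss: (38−12) in each of the next 5 periods.
No-deviation condition: (38−12)(δ+…+δ^5) ≥ 47−38, i.e. δ+…+δ^5 ≥ 9/26.
At δ = 5/7: δ+…+δ^5 = 2.0352 ≥ 0.3462.
So cooperation is sustainable.

Yes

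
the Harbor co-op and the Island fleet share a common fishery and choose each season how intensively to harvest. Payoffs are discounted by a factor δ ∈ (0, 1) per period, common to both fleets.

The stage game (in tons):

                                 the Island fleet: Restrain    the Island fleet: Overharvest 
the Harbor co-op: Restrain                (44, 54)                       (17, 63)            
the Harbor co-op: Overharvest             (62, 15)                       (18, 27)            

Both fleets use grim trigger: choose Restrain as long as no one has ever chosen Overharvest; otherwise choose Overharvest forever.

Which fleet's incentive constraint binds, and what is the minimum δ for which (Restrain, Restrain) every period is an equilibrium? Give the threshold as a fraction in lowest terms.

the Harbor co-op: cooperation gives 44 each period; deviation gives 62 once then 18 forever.
  44/(1−δ) ≥ 62 + 18δ/(1−δ) ⇒ δ ≥ 18/44 = 9/22.
the Island fleet: cooperation gives 54 each period; deviation gives 63 once then 27 forever.
  δ ≥ 9/36 = 1/4.
Both must hold, so the binding constraint is the Harbor co-op's: δ ≥ 9/22.

the Harbor co-op; δ ≥ 9/22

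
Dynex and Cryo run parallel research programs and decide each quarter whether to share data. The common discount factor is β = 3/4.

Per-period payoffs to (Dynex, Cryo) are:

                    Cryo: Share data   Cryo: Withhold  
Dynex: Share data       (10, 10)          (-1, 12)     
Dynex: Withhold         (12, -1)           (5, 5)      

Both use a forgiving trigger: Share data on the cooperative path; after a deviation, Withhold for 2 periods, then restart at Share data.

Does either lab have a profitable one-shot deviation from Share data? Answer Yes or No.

Comparing payoff streams over the 3 periods until play realigns: cooperate → 10(1+β+…+β^2); deviate → 12 + 5(β+…+β^2).
Cooperation is sustained iff (10−5)(β+…+β^2) ≥ 12−10.
β+…+β^2 = 3/4·(1−(3/4)^2)/(1−3/4) = 1.3125, and (12−10)/(10−5) = 0.4000.
1.3125 ≥ 0.4000, so cooperation is sustainable.

No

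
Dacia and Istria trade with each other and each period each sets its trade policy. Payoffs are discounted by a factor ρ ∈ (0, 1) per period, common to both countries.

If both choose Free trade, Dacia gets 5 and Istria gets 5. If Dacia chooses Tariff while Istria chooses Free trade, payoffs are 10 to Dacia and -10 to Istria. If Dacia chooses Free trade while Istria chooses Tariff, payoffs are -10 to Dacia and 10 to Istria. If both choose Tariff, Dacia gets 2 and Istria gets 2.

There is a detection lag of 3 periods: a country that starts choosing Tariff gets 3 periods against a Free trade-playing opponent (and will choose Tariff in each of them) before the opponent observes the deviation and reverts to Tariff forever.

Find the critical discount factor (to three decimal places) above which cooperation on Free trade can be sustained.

Deviating for the 3 undetected periods gains 10−5 = 5 per period over cooperation, then loses 5−2 = 3 per period forever once punishment starts.
Gain: 5(1 + ρ + … + ρ^2); loss: 3·ρ^3/(1−ρ).
No profitable deviation ⇔ 5(1−ρ^3) ≤ 3·ρ^3, i.e. ρ^3 ≥ 5/(5+3) = 5/8.
Hence ρ ≥ (5/8)^(1/3) ≈ 0.855.

0.855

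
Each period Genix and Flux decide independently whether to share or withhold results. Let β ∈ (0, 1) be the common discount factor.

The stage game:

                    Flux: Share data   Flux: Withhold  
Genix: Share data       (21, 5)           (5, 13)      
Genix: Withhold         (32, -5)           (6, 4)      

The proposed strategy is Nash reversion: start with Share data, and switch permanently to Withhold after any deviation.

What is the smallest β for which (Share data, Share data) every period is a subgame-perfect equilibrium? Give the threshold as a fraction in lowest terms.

8/9

Genix: cooperation gives 21 each period; deviation gives 32 once then 6 forever.
  21/(1−β) ≥ 32 + 6β/(1−β) ⇒ β ≥ 11/26.
Flux: cooperation gives 5 each period; deviation gives 13 once then 4 forever.
  β ≥ 8/9.
Both must hold, so the binding constraint is Flux's: β ≥ 8/9.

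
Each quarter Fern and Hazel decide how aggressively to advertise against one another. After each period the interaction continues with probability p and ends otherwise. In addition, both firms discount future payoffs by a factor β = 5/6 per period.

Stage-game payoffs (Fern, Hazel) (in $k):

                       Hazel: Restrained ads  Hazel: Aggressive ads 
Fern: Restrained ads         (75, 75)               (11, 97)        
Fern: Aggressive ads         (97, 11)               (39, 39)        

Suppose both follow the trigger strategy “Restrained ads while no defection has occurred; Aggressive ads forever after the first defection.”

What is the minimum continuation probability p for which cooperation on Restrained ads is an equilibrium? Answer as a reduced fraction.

66/145

With continuation probability p and discount β, the effective per-period discount factor is βp.
Grim-trigger IC: βp ≥ (97−75)/(97−39) = 11/29.
So p ≥ (11/29)/(5/6) = 66/145.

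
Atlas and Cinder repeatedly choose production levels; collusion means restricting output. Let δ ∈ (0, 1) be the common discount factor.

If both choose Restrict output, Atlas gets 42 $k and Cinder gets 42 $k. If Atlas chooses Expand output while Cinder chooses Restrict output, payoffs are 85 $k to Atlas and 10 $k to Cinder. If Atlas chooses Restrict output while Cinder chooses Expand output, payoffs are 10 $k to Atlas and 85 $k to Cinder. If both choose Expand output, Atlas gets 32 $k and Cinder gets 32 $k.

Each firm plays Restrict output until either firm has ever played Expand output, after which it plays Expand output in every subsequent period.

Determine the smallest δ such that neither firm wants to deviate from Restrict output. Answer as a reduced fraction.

43/53

Under grim trigger the critical discount factor is (T−C)/(T−P) with T = 85, C = 42, P = 32.
δ* = (85−42)/(85−32) = 43/53.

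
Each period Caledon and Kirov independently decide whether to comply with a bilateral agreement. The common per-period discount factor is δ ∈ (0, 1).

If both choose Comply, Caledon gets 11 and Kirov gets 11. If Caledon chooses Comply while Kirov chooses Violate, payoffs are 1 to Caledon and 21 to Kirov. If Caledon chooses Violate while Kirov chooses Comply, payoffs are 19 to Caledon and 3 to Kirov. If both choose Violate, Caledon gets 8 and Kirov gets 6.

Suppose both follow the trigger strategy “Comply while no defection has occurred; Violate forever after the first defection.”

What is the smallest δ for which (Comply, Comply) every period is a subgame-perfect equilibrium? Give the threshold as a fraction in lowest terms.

8/11

Caledon's threshold: (19−11)/(19−8) = 8/11.
Kirov's threshold: (21−11)/(21−6) = 2/3.
8/11 > 2/3, so Caledon binds and δ* = 8/11.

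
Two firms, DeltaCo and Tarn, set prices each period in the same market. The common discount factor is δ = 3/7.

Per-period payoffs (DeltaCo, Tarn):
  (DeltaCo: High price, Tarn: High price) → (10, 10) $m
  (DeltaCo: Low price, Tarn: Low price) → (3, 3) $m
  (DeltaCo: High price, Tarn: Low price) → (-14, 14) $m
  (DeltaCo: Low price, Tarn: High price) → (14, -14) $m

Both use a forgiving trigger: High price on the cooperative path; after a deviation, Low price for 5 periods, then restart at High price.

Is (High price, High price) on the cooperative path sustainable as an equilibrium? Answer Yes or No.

Comparing payoff streams over the 6 periods until play realigns: cooperate → 10(1+δ+…+δ^5); deviate → 14 + 3(δ+…+δ^5).
Cooperation is sustained iff (10−3)(δ+…+δ^5) ≥ 14−10.
δ+…+δ^5 = 3/7·(1−(3/7)^5)/(1−3/7) = 0.7392, and (14−10)/(10−3) = 0.5714.
0.7392 ≥ 0.5714, so cooperation is sustainable.

Yes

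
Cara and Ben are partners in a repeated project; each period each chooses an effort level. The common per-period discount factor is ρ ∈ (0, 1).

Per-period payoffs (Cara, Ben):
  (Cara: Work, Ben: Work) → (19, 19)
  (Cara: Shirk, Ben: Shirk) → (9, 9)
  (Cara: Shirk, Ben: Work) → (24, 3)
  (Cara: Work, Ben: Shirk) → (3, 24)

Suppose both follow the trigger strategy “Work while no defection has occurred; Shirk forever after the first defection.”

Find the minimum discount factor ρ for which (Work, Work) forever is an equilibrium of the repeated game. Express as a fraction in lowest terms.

1/3

Under grim trigger the critical discount factor is (T−C)/(T−P) with T = 24, C = 19, P = 9.
ρ* = (24−19)/(24−9) = 5/15 = 1/3.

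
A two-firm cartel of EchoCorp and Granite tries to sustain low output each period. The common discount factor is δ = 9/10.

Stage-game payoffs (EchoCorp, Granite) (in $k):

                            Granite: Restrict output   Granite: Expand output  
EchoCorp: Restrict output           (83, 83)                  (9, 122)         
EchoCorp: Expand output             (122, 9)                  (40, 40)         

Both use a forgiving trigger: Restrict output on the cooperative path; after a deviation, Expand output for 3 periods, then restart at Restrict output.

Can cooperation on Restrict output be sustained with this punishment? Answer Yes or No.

Comparing payoff streams over the 4 periods until play realigns: cooperate → 83(1+δ+…+δ^3); deviate → 122 + 40(δ+…+δ^3).
Cooperation is sustained iff (83−40)(δ+…+δ^3) ≥ 122−83.
δ+…+δ^3 = 9/10·(1−(9/10)^3)/(1−9/10) = 2.4390, and (122−83)/(83−40) = 0.9070.
2.4390 ≥ 0.9070, so cooperation is sustainable.

Yes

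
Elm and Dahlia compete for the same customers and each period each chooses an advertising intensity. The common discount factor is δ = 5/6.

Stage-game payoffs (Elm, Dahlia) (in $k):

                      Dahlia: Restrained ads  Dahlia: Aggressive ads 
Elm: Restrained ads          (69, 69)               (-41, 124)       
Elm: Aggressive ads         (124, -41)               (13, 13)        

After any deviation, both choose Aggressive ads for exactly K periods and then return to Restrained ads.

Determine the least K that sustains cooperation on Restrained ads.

IC: δ(1−δ^K)/(1−δ) ≥ (124−69)/(69−13) = 55/56.
With δ = 5/6: need 1 − δ^K ≥ 55/56·(1−5/6)/(5/6), i.e. δ^K ≤ 0.8036.
Since (5/6)^1 = 0.8333 and (5/6)^2 = 0.6944, the smallest such K is 2.

2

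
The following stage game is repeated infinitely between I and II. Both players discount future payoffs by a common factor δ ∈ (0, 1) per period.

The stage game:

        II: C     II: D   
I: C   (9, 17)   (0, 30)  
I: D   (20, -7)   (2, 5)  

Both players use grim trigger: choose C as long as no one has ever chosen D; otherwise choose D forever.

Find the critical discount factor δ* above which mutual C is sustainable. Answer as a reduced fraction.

I's threshold: (20−9)/(20−2) = 11/18.
II's threshold: (30−17)/(30−5) = 13/25.
11/18 > 13/25, so I binds and δ* = 11/18.

11/18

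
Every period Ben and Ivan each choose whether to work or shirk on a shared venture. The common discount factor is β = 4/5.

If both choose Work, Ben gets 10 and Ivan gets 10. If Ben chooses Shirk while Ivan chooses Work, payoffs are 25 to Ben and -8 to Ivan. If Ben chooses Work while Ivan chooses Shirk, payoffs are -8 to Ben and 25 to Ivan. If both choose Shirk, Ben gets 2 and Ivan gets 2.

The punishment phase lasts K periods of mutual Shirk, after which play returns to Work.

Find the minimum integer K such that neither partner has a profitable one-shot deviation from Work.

IC: β(1−β^K)/(1−β) ≥ (25−10)/(10−2) = 15/8.
With β = 4/5: need 1 − β^K ≥ 15/8·(1−4/5)/(4/5), i.e. β^K ≤ 0.5312.
Since (4/5)^2 = 0.6400 and (4/5)^3 = 0.5120, the smallest such K is 3.

3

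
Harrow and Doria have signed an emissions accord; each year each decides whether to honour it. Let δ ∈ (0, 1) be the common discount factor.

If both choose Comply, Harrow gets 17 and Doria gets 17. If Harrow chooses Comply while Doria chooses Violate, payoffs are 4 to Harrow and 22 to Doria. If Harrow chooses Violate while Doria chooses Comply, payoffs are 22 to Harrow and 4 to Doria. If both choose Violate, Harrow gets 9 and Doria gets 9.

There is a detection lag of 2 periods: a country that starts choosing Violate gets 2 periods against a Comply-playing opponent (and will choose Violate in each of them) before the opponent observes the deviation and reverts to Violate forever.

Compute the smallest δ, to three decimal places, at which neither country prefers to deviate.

0.620

The best deviation is to choose Violate for all 2 undetected periods, earning 22 each, then 9 forever once detected.
Deviation value: 22(1−δ^2)/(1−δ) + 9δ^2/(1−δ); cooperation value: 17/(1−δ).
IC: 17 ≥ 22(1−δ^2) + 9δ^2 = 22 − 13δ^2.
So δ^2 ≥ 5/13, giving δ ≥ (5/13)^(1/2) ≈ 0.620.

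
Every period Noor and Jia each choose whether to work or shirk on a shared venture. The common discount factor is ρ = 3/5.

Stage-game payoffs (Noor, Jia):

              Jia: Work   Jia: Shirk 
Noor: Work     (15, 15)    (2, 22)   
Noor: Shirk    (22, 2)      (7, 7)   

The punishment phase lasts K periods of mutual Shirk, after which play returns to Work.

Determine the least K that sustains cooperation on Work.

IC: ρ(1−ρ^K)/(1−ρ) ≥ (22−15)/(15−7) = 7/8.
With ρ = 3/5: need 1 − ρ^K ≥ 7/8·(1−3/5)/(3/5), i.e. ρ^K ≤ 0.4167.
Since (3/5)^1 = 0.6000 and (3/5)^2 = 0.3600, the smallest such K is 2.

2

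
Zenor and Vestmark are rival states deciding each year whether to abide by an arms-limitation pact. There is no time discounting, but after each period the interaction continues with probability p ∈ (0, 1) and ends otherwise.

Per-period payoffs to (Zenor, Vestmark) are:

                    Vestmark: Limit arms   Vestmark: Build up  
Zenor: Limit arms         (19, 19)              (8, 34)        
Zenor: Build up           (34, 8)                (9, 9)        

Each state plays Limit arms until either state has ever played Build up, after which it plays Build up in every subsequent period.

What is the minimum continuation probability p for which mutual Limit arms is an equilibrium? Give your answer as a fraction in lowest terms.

3/5

With no time discounting, the continuation probability p plays the role of the discount factor.
Grim-trigger IC: 19/(1−p) ≥ 34 + 9p/(1−p) ⇒ p ≥ (34−19)/(34−9) = 3/5.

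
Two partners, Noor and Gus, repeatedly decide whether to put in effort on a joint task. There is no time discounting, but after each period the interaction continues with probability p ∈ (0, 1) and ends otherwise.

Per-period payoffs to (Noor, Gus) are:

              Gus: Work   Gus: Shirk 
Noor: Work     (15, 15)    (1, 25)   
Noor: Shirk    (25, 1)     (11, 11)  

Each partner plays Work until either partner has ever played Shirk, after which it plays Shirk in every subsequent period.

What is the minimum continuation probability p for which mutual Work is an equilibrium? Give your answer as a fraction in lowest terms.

Expected cooperation value is 15 + p·15 + p²·15 + … = 15/(1−p); deviation gives 25 + p·11/(1−p).
15 ≥ 25(1−p) + 11p ⇒ 14p ≥ 10 ⇒ p ≥ 10/14 = 5/7.

5/7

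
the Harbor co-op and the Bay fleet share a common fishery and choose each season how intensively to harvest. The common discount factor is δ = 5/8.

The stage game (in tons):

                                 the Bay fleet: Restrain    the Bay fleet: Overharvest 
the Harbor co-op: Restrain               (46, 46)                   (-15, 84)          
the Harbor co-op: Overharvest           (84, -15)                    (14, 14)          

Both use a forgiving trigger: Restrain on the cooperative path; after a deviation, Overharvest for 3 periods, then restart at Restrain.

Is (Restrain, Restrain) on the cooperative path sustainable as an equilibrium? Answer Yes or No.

Yes

Comparing payoff streams over the 4 periods until play realigns: cooperate → 46(1+δ+…+δ^3); deviate → 84 + 14(δ+…+δ^3).
Cooperation is sustained iff (46−14)(δ+…+δ^3) ≥ 84−46.
δ+…+δ^3 = 5/8·(1−(5/8)^3)/(1−5/8) = 1.2598, and (84−46)/(46−14) = 1.1875.
1.2598 ≥ 1.1875, so cooperation is sustainable.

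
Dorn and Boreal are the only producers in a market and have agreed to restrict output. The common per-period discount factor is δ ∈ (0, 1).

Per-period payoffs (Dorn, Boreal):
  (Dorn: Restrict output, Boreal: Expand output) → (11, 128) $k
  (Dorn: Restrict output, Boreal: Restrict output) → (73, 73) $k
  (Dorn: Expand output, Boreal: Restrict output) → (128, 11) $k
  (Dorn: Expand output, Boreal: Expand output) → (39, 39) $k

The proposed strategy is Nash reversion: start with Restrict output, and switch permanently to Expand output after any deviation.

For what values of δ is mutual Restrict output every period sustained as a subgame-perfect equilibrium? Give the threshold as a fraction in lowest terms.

55/89

Under grim trigger the critical discount factor is (T−C)/(T−P) with T = 128, C = 73, P = 39.
δ* = (128−73)/(128−39) = 55/89.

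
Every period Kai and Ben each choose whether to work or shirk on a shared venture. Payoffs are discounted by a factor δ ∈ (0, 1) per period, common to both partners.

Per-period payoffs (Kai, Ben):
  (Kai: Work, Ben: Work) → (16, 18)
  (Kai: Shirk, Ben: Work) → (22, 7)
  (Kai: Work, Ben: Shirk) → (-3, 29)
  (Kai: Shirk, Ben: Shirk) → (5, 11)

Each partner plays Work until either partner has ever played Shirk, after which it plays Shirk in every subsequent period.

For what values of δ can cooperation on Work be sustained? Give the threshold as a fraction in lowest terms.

11/18

For Kai: deviation gain 22−16 = 6, per-period punishment loss 16−5 = 11. IC gives δ ≥ 6/17.
For Ben: gain 11, loss 7 per period, so δ ≥ 11/18.
The tighter constraint is Ben's, so cooperation needs δ ≥ 11/18.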